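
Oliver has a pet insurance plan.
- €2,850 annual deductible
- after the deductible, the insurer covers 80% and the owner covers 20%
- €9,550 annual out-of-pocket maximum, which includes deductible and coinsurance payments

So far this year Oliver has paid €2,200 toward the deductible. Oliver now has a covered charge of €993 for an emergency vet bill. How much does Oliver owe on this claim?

€718.60

Remaining deductible: €2,850 − €2,200 = €650.
After the €650 deductible portion, €993 − €650 = €343 is subject to coinsurance.
Owner's 20% share of €343 is €68.60.
So the owner owes €650 + €68.60 = €718.60 before any cap.
Cumulative spending €2,200 + €718.60 = €2,918.60 stays under the €9,550 maximum.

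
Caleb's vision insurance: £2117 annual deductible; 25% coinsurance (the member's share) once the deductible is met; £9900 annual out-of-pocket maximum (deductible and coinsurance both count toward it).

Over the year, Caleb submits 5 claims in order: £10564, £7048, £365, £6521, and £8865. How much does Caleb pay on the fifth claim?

£2187.75

Claim 1 — £10564: £2117 to deductible, leaving £8447; 25% of £8447 = £2111.75. Cost to member: £4228.75. OOP to date £4228.75.
Claim 2 — £7048: 25% coinsurance on £7048 = £1762. Member owes £1762 (running OOP £5990.75).
Claim 3 — £365: deductible already satisfied, so member's share is 25% × £365 = £91.25. Cost to member: £91.25. OOP to date £6082.
Claim 4 — £6521: 25% coinsurance on £6521 = £1630.25. Member pays £1630.25; OOP now £7712.25.
Claim 5 — £8865: deductible met; 25% of £8865 = £2216.25. That would push OOP to £9928.50, over the £9900 cap, so member pays £9900 − £7712.25 = £2187.75.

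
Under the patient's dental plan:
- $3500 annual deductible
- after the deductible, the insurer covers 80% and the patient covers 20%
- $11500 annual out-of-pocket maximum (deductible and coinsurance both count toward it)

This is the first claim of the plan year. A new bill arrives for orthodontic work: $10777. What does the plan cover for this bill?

The full $3500 deductible is still open; $3500 of this bill applies to it.
After the $3500 deductible portion, $10777 − $3500 = $7277 is subject to coinsurance.
Patient's 20% share of $7277 is $1455.40.
Patient responsibility before any cap: $3500 + $1455.40 = $4955.40.
Cumulative spending $0 + $4955.40 = $4955.40 stays under the $11500 maximum.
The insurer covers the remainder: $10777 − $4955.40 = $5821.60.

$5821.60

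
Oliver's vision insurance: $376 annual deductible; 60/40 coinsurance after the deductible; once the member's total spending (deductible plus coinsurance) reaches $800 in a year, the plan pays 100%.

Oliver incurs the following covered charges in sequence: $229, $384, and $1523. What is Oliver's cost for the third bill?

$329.20

Claim 1 — $229: fully absorbed by the deductible. Cost to member: $229. OOP to date $229.
Claim 2 — $384: $147 finishes the deductible; $237 goes to coinsurance; coinsurance $237 × 40% = $94.80. Member owes $241.80 (running OOP $470.80).
Claim 3 — $1523: deductible already satisfied, so member's share is 40% × $1523 = $609.20. Adding that to $470.80 gives $1080, past the $800 cap; member pays only $800 − $470.80 = $329.20.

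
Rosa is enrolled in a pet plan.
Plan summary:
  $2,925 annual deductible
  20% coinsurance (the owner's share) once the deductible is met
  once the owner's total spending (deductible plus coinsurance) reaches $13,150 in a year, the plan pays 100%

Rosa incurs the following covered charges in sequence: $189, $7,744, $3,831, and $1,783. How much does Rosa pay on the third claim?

$766.20

Claim 1 ($189): entire amount goes to the deductible. Owner owes $189 (running OOP $189).
Claim 2 ($7,744): $2,736 finishes the deductible; $5,008 goes to coinsurance; coinsurance $5,008 × 20% = $1,001.60. Cost to owner: $3,737.60. OOP to date $3,926.60.
Claim 3 ($3,831): deductible met; 20% of $3,831 = $766.20. Owner owes $766.20 (running OOP $4,692.80).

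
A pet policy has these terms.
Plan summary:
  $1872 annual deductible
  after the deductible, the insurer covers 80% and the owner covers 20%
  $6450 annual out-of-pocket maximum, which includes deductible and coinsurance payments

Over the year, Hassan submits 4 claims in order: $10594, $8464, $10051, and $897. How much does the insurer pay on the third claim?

#1 ($10594): $1872 to deductible, leaving $8722; 20% of $8722 = $1744.40. Owner owes $3616.40 (running OOP $3616.40). Plan pays $10594 − $3616.40 = $6977.60.
#2 ($8464): 20% coinsurance on $8464 = $1692.80. Owner owes $1692.80 (running OOP $5309.20). Insurer: $8464 − $1692.80 = $6771.20.
#3 ($10051): deductible met; 20% of $10051 = $2010.20. OOP would hit $7319.40 > $6450, so the cap limits the owner to $6450 − $5309.20 = $1140.80. Plan pays $10051 − $1140.80 = $8910.20.

$8910.20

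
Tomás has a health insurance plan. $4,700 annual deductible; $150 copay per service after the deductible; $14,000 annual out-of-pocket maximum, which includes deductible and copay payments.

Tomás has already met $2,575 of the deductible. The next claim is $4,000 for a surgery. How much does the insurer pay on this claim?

Deductible still to meet: $4,700 − $2,575 = $2,125.
The remaining $1,875 (= $4,000 − $2,125) moves to the copay.
Copay on this service: $150.
So the patient owes $2,125 + $150 = $2,275 before any cap.
Year-to-date out-of-pocket becomes $2,575 + $2,275 = $4,850, still under the $14,000 maximum, so no cap applies.
Insurer pays the balance: $4,000 − $2,275 = $1,725.

$1,725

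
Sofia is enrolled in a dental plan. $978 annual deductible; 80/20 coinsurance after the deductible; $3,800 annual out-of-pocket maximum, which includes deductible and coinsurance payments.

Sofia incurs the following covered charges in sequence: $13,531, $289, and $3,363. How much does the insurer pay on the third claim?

$3,109.40

Claim 1 — $13,531: $978 to deductible, leaving $12,553; 20% of $12,553 = $2,510.60. Patient owes $3,488.60 (running OOP $3,488.60). Insurer: $13,531 − $3,488.60 = $10,042.40.
Claim 2 — $289: 20% coinsurance on $289 = $57.80. Patient owes $57.80 (running OOP $3,546.40). Plan pays $289 − $57.80 = $231.20.
Claim 3 — $3,363: deductible already satisfied, so patient's share is 20% × $3,363 = $672.60. Adding that to $3,546.40 gives $4,219, past the $3,800 cap; patient pays only $3,800 − $3,546.40 = $253.60. Insurer: $3,363 − $253.60 = $3,109.40.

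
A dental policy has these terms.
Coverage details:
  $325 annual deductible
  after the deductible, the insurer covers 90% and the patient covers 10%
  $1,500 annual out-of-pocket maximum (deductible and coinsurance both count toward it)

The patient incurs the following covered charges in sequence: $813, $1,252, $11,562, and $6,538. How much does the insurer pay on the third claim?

$10,561

Bill 1, $813: deductible takes $325, $488 remains; coinsurance $488 × 10% = $48.80. Patient pays $373.80; OOP now $373.80. Insurer: $813 − $373.80 = $439.20.
Bill 2, $1,252: deductible already satisfied, so patient's share is 10% × $1,252 = $125.20. Cost to patient: $125.20. OOP to date $499. Plan pays $1,252 − $125.20 = $1,126.80.
Bill 3, $11,562: deductible met; 10% of $11,562 = $1,156.20. Adding that to $499 gives $1,655.20, past the $1,500 cap; patient pays only $1,500 − $499 = $1,001. Insurer: $11,562 − $1,001 = $10,561.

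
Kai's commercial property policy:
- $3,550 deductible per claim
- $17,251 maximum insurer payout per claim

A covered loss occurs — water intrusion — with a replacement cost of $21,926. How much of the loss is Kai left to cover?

Less the $3,550 deductible: $21,926 − $3,550 = $18,376.
The $17,251 per-incident cap binds; insurer pays $17,251.
Out of pocket: $21,926 − $17,251 = $4,675.

$4,675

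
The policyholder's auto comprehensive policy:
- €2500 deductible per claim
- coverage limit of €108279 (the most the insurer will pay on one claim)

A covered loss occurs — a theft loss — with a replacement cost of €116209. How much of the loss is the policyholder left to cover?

€7930

After the deductible, €116209 − €2500 = €113709 remains.
Since €113709 > €108279, the payout is capped at €108279.
Out of pocket: €116209 − €108279 = €7930.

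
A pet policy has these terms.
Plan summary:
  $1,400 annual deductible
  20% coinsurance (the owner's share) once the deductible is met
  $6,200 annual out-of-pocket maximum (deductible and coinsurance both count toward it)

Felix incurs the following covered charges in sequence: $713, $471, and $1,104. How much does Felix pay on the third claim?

#1 ($713): entire amount goes to the deductible. Owner pays $713; OOP now $713.
#2 ($471): fully absorbed by the deductible. Owner owes $471 (running OOP $1,184).
#3 ($1,104): $216 to deductible, leaving $888; coinsurance $888 × 20% = $177.60. Cost to owner: $393.60. OOP to date $1,577.60.

$393.60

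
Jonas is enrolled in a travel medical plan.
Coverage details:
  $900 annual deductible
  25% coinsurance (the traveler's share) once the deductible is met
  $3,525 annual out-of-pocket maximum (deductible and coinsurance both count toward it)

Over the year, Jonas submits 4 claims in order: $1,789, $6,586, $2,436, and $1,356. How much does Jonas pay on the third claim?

$609

#1 ($1,789): $900 to deductible, leaving $889; traveler's 25% is $222.25. Traveler pays $1,122.25; OOP now $1,122.25.
#2 ($6,586): deductible met; 25% of $6,586 = $1,646.50. Cost to traveler: $1,646.50. OOP to date $2,768.75.
#3 ($2,436): deductible met; 25% of $2,436 = $609. Traveler pays $609; OOP now $3,377.75.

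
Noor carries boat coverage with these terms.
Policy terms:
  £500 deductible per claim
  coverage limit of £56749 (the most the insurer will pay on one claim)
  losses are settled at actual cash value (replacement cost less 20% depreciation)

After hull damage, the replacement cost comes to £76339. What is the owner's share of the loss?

At 20% depreciation, ACV = £76339 − £15267.80 = £61071.20.
Subtract the deductible: £61071.20 − £500 = £60571.20.
Since £60571.20 > £56749, the payout is capped at £56749.
Out of pocket: £76339 − £56749 = £19590.

£19590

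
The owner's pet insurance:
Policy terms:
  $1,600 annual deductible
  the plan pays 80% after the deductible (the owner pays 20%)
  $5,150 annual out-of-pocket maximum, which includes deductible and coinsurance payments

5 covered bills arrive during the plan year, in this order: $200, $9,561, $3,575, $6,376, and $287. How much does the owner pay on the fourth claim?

$1,202.80

Bill 1, $200: all of it applies to the deductible. Owner owes $200 (running OOP $200).
Bill 2, $9,561: $1,400 finishes the deductible; $8,161 goes to coinsurance; 20% of $8,161 = $1,632.20. Owner owes $3,032.20 (running OOP $3,232.20).
Bill 3, $3,575: deductible met; 20% of $3,575 = $715. Owner pays $715; OOP now $3,947.20.
Bill 4, $6,376: deductible already satisfied, so owner's share is 20% × $6,376 = $1,275.20. Adding that to $3,947.20 gives $5,222.40, past the $5,150 cap; owner pays only $5,150 − $3,947.20 = $1,202.80.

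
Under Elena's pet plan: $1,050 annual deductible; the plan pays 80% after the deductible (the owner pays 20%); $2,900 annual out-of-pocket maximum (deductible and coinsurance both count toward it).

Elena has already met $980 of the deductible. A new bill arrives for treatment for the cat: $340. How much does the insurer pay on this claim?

$980 of the $1,050 deductible is already met, leaving $70.
After the $70 deductible portion, $340 − $70 = $270 is subject to coinsurance.
Owner's 20% share of $270 is $54.
So the owner owes $70 + $54 = $124 before any cap.
Year-to-date out-of-pocket becomes $980 + $124 = $1,104, still under the $2,900 maximum, so no cap applies.
The insurer covers the remainder: $340 − $124 = $216.

$216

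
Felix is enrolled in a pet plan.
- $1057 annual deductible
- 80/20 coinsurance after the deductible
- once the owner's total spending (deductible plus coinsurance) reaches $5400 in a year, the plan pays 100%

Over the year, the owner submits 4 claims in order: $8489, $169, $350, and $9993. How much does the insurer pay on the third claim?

$280

Bill 1, $8489: $1057 to deductible, leaving $7432; 20% of $7432 = $1486.40. Owner owes $2543.40 (running OOP $2543.40). Plan pays $8489 − $2543.40 = $5945.60.
Bill 2, $169: 20% coinsurance on $169 = $33.80. Owner owes $33.80 (running OOP $2577.20). Insurer: $169 − $33.80 = $135.20.
Bill 3, $350: deductible met; 20% of $350 = $70. Cost to owner: $70. OOP to date $2647.20. Insurer: $350 − $70 = $280.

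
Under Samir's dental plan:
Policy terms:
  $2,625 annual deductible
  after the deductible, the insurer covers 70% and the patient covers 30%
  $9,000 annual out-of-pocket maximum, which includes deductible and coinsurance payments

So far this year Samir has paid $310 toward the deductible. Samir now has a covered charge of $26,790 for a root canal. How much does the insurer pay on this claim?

Deductible still to meet: $2,625 − $310 = $2,315.
After the $2,315 deductible portion, $26,790 − $2,315 = $24,475 is subject to coinsurance.
Patient's 30% share of $24,475 is $7,342.50.
Patient responsibility before any cap: $2,315 + $7,342.50 = $9,657.50.
Year-to-date out-of-pocket would reach $310 + $9,657.50 = $9,967.50, above the $9,000 maximum, so the patient pays only $9,000 − $310 = $8,690.
Insurer pays the balance: $26,790 − $8,690 = $18,100.

$18,100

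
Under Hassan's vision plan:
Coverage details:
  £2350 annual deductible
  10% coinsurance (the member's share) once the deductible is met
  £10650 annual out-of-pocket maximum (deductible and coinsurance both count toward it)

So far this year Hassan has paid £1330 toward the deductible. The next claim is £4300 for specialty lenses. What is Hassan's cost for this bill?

£1348

Deductible still to meet: £2350 − £1330 = £1020.
The remaining £3280 (= £4300 − £1020) moves to coinsurance.
10% of £3280 = £328 falls to the member.
That puts the member's cost at £1020 + £328 = £1348 before any cap.
Cumulative spending £1330 + £1348 = £2678 stays under the £10650 maximum.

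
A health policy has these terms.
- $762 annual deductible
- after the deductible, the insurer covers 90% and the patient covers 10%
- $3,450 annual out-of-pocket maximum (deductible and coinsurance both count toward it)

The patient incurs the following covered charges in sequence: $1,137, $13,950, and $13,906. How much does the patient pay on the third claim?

Claim 1 ($1,137): deductible takes $762, $375 remains; patient's 10% is $37.50. Cost to patient: $799.50. OOP to date $799.50.
Claim 2 ($13,950): deductible met; 10% of $13,950 = $1,395. Patient owes $1,395 (running OOP $2,194.50).
Claim 3 ($13,906): deductible already satisfied, so patient's share is 10% × $13,906 = $1,390.60. That would push OOP to $3,585.10, over the $3,450 cap, so patient pays $3,450 − $2,194.50 = $1,255.50.

$1,255.50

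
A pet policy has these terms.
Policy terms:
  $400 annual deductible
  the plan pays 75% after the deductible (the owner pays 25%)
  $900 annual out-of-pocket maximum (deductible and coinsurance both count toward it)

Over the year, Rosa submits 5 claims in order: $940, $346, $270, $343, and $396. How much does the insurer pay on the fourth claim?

Claim 1 ($940): deductible takes $400, $540 remains; coinsurance $540 × 25% = $135. Owner pays $535; OOP now $535. Plan pays $940 − $535 = $405.
Claim 2 ($346): deductible already satisfied, so owner's share is 25% × $346 = $86.50. Cost to owner: $86.50. OOP to date $621.50. Insurer: $346 − $86.50 = $259.50.
Claim 3 ($270): deductible met; 25% of $270 = $67.50. Owner owes $67.50 (running OOP $689). Insurer: $270 − $67.50 = $202.50.
Claim 4 ($343): deductible met; 25% of $343 = $85.75. Owner pays $85.75; OOP now $774.75. Insurer: $343 − $85.75 = $257.25.

$257.25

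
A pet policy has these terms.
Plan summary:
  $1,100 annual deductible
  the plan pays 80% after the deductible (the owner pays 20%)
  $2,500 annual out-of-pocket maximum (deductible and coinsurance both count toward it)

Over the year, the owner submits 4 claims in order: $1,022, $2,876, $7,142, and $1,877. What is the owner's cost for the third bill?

$840.40

Claim 1 ($1,022): fully absorbed by the deductible. Owner owes $1,022 (running OOP $1,022).
Claim 2 ($2,876): $78 finishes the deductible; $2,798 goes to coinsurance; 20% of $2,798 = $559.60. Cost to owner: $637.60. OOP to date $1,659.60.
Claim 3 ($7,142): deductible met; 20% of $7,142 = $1,428.40. OOP would hit $3,088 > $2,500, so the cap limits the owner to $2,500 − $1,659.60 = $840.40.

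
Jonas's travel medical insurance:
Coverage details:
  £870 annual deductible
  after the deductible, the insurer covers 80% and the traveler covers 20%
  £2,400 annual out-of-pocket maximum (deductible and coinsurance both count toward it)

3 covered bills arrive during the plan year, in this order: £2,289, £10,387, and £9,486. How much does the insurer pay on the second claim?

£9,140.80

#1 (£2,289): deductible takes £870, £1,419 remains; 20% of £1,419 = £283.80. Traveler owes £1,153.80 (running OOP £1,153.80). Insurer: £2,289 − £1,153.80 = £1,135.20.
#2 (£10,387): 20% coinsurance on £10,387 = £2,077.40. That would push OOP to £3,231.20, over the £2,400 cap, so traveler pays £2,400 − £1,153.80 = £1,246.20. Insurer: £10,387 − £1,246.20 = £9,140.80.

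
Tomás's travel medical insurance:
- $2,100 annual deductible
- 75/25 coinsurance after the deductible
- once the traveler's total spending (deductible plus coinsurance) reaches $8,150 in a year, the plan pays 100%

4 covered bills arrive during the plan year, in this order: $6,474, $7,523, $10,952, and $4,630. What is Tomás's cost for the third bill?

$2,738

Bill 1, $6,474: $2,100 to deductible, leaving $4,374; coinsurance $4,374 × 25% = $1,093.50. Traveler pays $3,193.50; OOP now $3,193.50.
Bill 2, $7,523: deductible already satisfied, so traveler's share is 25% × $7,523 = $1,880.75. Traveler owes $1,880.75 (running OOP $5,074.25).
Bill 3, $10,952: deductible already satisfied, so traveler's share is 25% × $10,952 = $2,738. Traveler pays $2,738; OOP now $7,812.25.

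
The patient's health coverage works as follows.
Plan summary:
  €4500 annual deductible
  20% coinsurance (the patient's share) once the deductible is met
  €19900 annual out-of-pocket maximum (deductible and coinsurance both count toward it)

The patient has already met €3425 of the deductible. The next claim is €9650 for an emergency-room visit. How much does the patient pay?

€3425 of the €4500 deductible is already met, leaving €1075.
After the €1075 deductible portion, €9650 − €1075 = €8575 is subject to coinsurance.
Patient's 20% share of €8575 is €1715.
That puts the patient's cost at €1075 + €1715 = €2790 before any cap.
Total out-of-pocket so far would be €3425 + €2790 = €6215, below the €19900 cap — no reduction.

€2790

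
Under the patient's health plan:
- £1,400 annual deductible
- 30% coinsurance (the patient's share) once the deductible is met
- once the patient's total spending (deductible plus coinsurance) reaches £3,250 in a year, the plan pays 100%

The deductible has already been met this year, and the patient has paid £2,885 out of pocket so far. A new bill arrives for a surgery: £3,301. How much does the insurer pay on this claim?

The deductible is already satisfied, so the full bill goes to coinsurance.
Patient's 30% share of £3,301 is £990.30.
Adding £990.30 to the £2,885 already spent would give £3,875.30, which exceeds the £3,250 cap; the patient pays just £3,250 − £2,885 = £365.
The plan picks up £3,301 − £365 = £2,936.

£2,936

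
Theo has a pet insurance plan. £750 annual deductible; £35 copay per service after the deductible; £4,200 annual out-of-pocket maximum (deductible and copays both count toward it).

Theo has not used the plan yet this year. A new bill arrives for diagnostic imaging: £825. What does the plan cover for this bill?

Nothing has been paid toward the £750 deductible, so the first £750 of this charge is applied there.
After the £750 deductible portion, £825 − £750 = £75 is subject to the copay.
Copay on this service: £35.
So the owner owes £750 + £35 = £785 before any cap.
Total out-of-pocket so far would be £0 + £785 = £785, below the £4,200 cap — no reduction.
The plan picks up £825 − £785 = £40.

£40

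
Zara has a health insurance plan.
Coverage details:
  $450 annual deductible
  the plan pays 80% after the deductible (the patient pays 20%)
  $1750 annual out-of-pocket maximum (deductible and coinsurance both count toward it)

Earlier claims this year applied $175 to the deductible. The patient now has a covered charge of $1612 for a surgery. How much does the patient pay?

Deductible still to meet: $450 − $175 = $275.
After the $275 deductible portion, $1612 − $275 = $1337 is subject to coinsurance.
Coinsurance: $1337 × 20% = $267.40.
So the patient owes $275 + $267.40 = $542.40 before any cap.
Year-to-date out-of-pocket becomes $175 + $542.40 = $717.40, still under the $1750 maximum, so no cap applies.

$542.40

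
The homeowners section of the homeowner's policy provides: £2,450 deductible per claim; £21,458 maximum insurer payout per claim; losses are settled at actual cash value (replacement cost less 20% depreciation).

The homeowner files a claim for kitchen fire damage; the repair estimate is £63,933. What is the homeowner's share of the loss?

At 20% depreciation, ACV = £63,933 − £12,786.60 = £51,146.40.
Less the £2,450 deductible: £51,146.40 − £2,450 = £48,696.40.
£48,696.40 exceeds the £21,458 limit, so the insurer pays the limit: £21,458.
The homeowner bears the rest of the original loss: £63,933 − £21,458 = £42,475.

£42,475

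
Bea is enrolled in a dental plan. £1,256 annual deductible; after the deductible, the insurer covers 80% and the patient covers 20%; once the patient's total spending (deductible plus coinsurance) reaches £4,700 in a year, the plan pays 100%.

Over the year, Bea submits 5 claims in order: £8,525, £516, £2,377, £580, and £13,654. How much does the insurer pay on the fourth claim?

£464

Bill 1, £8,525: deductible takes £1,256, £7,269 remains; coinsurance £7,269 × 20% = £1,453.80. Cost to patient: £2,709.80. OOP to date £2,709.80. Insurer: £8,525 − £2,709.80 = £5,815.20.
Bill 2, £516: deductible met; 20% of £516 = £103.20. Patient owes £103.20 (running OOP £2,813). Plan pays £516 − £103.20 = £412.80.
Bill 3, £2,377: deductible met; 20% of £2,377 = £475.40. Patient owes £475.40 (running OOP £3,288.40). Insurer: £2,377 − £475.40 = £1,901.60.
Bill 4, £580: deductible met; 20% of £580 = £116. Patient owes £116 (running OOP £3,404.40). Plan pays £580 − £116 = £464.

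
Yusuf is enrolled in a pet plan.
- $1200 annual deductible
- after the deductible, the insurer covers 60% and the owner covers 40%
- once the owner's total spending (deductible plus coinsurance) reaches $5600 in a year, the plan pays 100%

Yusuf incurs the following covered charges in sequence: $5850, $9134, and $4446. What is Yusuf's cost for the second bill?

$2540

Claim 1 ($5850): $1200 finishes the deductible; $4650 goes to coinsurance; 40% of $4650 = $1860. Owner pays $3060; OOP now $3060.
Claim 2 ($9134): deductible already satisfied, so owner's share is 40% × $9134 = $3653.60. That would push OOP to $6713.60, over the $5600 cap, so owner pays $5600 − $3060 = $2540.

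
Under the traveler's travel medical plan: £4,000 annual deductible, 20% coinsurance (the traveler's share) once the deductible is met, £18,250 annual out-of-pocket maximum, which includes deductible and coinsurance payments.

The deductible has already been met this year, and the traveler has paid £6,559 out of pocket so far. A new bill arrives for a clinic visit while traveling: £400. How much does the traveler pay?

£80

With the deductible met, the entire £400 is subject to coinsurance.
Coinsurance: £400 × 20% = £80.
Year-to-date out-of-pocket becomes £6,559 + £80 = £6,639, still under the £18,250 maximum, so no cap applies.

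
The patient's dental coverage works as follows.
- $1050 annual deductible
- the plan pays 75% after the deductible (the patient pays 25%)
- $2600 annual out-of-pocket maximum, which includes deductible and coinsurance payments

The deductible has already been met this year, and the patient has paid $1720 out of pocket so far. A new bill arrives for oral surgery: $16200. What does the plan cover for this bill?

$15320

With the deductible met, the entire $16200 is subject to coinsurance.
Coinsurance: $16200 × 25% = $4050.
Year-to-date out-of-pocket would reach $1720 + $4050 = $5770, above the $2600 maximum, so the patient pays only $2600 − $1720 = $880.
Insurer pays the balance: $16200 − $880 = $15320.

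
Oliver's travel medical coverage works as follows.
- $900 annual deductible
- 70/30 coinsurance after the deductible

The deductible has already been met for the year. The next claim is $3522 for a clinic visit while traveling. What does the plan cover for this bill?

The deductible is already satisfied, so the full bill goes to coinsurance.
Traveler's 30% share of $3522 is $1056.60.
Insurer pays the balance: $3522 − $1056.60 = $2465.40.

$2465.40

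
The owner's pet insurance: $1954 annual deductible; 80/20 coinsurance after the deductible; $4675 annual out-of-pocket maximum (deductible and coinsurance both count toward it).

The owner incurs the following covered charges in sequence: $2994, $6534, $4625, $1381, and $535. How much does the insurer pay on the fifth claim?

$530

Claim 1 — $2994: $1954 finishes the deductible; $1040 goes to coinsurance; owner's 20% is $208. Owner owes $2162 (running OOP $2162). Plan pays $2994 − $2162 = $832.
Claim 2 — $6534: deductible already satisfied, so owner's share is 20% × $6534 = $1306.80. Owner owes $1306.80 (running OOP $3468.80). Plan pays $6534 − $1306.80 = $5227.20.
Claim 3 — $4625: deductible met; 20% of $4625 = $925. Owner owes $925 (running OOP $4393.80). Insurer: $4625 − $925 = $3700.
Claim 4 — $1381: deductible already satisfied, so owner's share is 20% × $1381 = $276.20. Cost to owner: $276.20. OOP to date $4670. Plan pays $1381 − $276.20 = $1104.80.
Claim 5 — $535: 20% coinsurance on $535 = $107. OOP would hit $4777 > $4675, so the cap limits the owner to $4675 − $4670 = $5. Plan pays $535 − $5 = $530.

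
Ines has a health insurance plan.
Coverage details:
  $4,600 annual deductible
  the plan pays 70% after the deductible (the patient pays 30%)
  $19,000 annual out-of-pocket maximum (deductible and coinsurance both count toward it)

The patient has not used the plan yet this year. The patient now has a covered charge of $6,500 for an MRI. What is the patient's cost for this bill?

Deductible not yet touched, so the first $4,600 of the bill goes to the deductible.
After the $4,600 deductible portion, $6,500 − $4,600 = $1,900 is subject to coinsurance.
30% of $1,900 = $570 falls to the patient.
That puts the patient's cost at $4,600 + $570 = $5,170 before any cap.
Cumulative spending $0 + $5,170 = $5,170 stays under the $19,000 maximum.

$5,170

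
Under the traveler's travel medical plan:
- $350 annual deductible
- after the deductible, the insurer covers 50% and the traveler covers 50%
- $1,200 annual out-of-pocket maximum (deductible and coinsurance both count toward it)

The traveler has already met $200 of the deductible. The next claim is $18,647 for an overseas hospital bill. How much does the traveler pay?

Remaining deductible: $350 − $200 = $150.
The remaining $18,497 (= $18,647 − $150) moves to coinsurance.
Coinsurance: $18,497 × 50% = $9,248.50.
That puts the traveler's cost at $150 + $9,248.50 = $9,398.50 before any cap.
Adding $9,398.50 to the $200 already spent would give $9,598.50, which exceeds the $1,200 cap; the traveler pays just $1,200 − $200 = $1,000.

$1,000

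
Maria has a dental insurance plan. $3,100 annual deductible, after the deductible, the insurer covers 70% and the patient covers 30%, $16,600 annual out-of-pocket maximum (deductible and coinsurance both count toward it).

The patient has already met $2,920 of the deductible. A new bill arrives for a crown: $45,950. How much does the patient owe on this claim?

$13,680

Remaining deductible: $3,100 − $2,920 = $180.
The remaining $45,770 (= $45,950 − $180) moves to coinsurance.
30% of $45,770 = $13,731 falls to the patient.
Patient responsibility before any cap: $180 + $13,731 = $13,911.
Year-to-date out-of-pocket would reach $2,920 + $13,911 = $16,831, above the $16,600 maximum, so the patient pays only $16,600 − $2,920 = $13,680.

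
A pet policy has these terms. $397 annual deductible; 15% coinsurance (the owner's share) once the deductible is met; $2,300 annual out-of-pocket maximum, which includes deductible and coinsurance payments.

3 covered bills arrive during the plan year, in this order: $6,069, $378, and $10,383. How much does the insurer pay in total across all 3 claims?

$14,530

Claim 1 — $6,069: $397 to deductible, leaving $5,672; coinsurance $5,672 × 15% = $850.80. Cost to owner: $1,247.80. OOP to date $1,247.80. Plan pays $6,069 − $1,247.80 = $4,821.20.
Claim 2 — $378: 15% coinsurance on $378 = $56.70. Cost to owner: $56.70. OOP to date $1,304.50. Insurer: $378 − $56.70 = $321.30.
Claim 3 — $10,383: deductible already satisfied, so owner's share is 15% × $10,383 = $1,557.45. That would push OOP to $2,861.95, over the $2,300 cap, so owner pays $2,300 − $1,304.50 = $995.50. Plan pays $10,383 − $995.50 = $9,387.50.
Insurer total: $4,821.20 + $321.30 + $9,387.50 = $14,530.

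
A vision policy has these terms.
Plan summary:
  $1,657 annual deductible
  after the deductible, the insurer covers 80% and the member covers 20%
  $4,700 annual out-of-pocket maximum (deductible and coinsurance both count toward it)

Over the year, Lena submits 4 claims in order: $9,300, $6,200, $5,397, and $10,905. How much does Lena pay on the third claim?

$274.40

Bill 1, $9,300: $1,657 finishes the deductible; $7,643 goes to coinsurance; member's 20% is $1,528.60. Cost to member: $3,185.60. OOP to date $3,185.60.
Bill 2, $6,200: 20% coinsurance on $6,200 = $1,240. Member owes $1,240 (running OOP $4,425.60).
Bill 3, $5,397: 20% coinsurance on $5,397 = $1,079.40. That would push OOP to $5,505, over the $4,700 cap, so member pays $4,700 − $4,425.60 = $274.40.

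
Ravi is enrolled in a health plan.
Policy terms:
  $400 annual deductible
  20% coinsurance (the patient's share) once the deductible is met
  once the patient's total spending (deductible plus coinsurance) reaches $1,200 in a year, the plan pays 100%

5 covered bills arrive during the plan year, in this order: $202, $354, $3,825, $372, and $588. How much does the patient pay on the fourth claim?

$3.80

#1 ($202): entire amount goes to the deductible. Patient pays $202; OOP now $202.
#2 ($354): $198 finishes the deductible; $156 goes to coinsurance; coinsurance $156 × 20% = $31.20. Patient owes $229.20 (running OOP $431.20).
#3 ($3,825): deductible met; 20% of $3,825 = $765. Patient pays $765; OOP now $1,196.20.
#4 ($372): 20% coinsurance on $372 = $74.40. That would push OOP to $1,270.60, over the $1,200 cap, so patient pays $1,200 − $1,196.20 = $3.80.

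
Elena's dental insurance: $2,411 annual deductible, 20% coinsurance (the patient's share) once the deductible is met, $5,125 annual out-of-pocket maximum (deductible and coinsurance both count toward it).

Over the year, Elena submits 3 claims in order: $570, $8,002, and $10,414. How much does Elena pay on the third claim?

$1,481.80

Bill 1, $570: fully absorbed by the deductible. Patient owes $570 (running OOP $570).
Bill 2, $8,002: $1,841 to deductible, leaving $6,161; patient's 20% is $1,232.20. Patient owes $3,073.20 (running OOP $3,643.20).
Bill 3, $10,414: 20% coinsurance on $10,414 = $2,082.80. Adding that to $3,643.20 gives $5,726, past the $5,125 cap; patient pays only $5,125 − $3,643.20 = $1,481.80.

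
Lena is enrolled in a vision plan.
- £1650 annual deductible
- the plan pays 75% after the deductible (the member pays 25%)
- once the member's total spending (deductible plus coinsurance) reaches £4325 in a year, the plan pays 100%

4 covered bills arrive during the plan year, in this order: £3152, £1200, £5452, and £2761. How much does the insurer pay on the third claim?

Claim 1 — £3152: £1650 to deductible, leaving £1502; member's 25% is £375.50. Member pays £2025.50; OOP now £2025.50. Insurer: £3152 − £2025.50 = £1126.50.
Claim 2 — £1200: 25% coinsurance on £1200 = £300. Cost to member: £300. OOP to date £2325.50. Insurer: £1200 − £300 = £900.
Claim 3 — £5452: deductible already satisfied, so member's share is 25% × £5452 = £1363. Member owes £1363 (running OOP £3688.50). Insurer: £5452 − £1363 = £4089.

£4089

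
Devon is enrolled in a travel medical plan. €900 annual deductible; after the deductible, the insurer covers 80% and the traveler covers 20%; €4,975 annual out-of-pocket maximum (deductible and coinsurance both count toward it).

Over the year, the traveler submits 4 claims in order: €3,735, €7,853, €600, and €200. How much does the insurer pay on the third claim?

€480

Claim 1 — €3,735: €900 finishes the deductible; €2,835 goes to coinsurance; 20% of €2,835 = €567. Traveler pays €1,467; OOP now €1,467. Insurer: €3,735 − €1,467 = €2,268.
Claim 2 — €7,853: 20% coinsurance on €7,853 = €1,570.60. Cost to traveler: €1,570.60. OOP to date €3,037.60. Plan pays €7,853 − €1,570.60 = €6,282.40.
Claim 3 — €600: deductible already satisfied, so traveler's share is 20% × €600 = €120. Traveler owes €120 (running OOP €3,157.60). Plan pays €600 − €120 = €480.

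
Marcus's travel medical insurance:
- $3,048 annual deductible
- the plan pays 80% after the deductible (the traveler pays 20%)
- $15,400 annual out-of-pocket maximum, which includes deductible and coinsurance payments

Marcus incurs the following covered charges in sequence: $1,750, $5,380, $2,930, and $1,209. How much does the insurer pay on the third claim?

Claim 1 — $1,750: fully absorbed by the deductible. Traveler owes $1,750 (running OOP $1,750). Insurer: $1,750 − $1,750 = $0.
Claim 2 — $5,380: deductible takes $1,298, $4,082 remains; traveler's 20% is $816.40. Traveler pays $2,114.40; OOP now $3,864.40. Insurer: $5,380 − $2,114.40 = $3,265.60.
Claim 3 — $2,930: 20% coinsurance on $2,930 = $586. Traveler pays $586; OOP now $4,450.40. Plan pays $2,930 − $586 = $2,344.

$2,344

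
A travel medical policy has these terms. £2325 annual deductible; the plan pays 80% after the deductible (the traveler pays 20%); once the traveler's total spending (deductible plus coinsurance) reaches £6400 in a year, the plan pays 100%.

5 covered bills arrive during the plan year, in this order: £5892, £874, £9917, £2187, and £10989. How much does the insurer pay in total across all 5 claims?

£23459

Claim 1 — £5892: £2325 to deductible, leaving £3567; traveler's 20% is £713.40. Cost to traveler: £3038.40. OOP to date £3038.40. Plan pays £5892 − £3038.40 = £2853.60.
Claim 2 — £874: 20% coinsurance on £874 = £174.80. Traveler owes £174.80 (running OOP £3213.20). Plan pays £874 − £174.80 = £699.20.
Claim 3 — £9917: 20% coinsurance on £9917 = £1983.40. Traveler pays £1983.40; OOP now £5196.60. Plan pays £9917 − £1983.40 = £7933.60.
Claim 4 — £2187: deductible already satisfied, so traveler's share is 20% × £2187 = £437.40. Traveler pays £437.40; OOP now £5634. Plan pays £2187 − £437.40 = £1749.60.
Claim 5 — £10989: deductible already satisfied, so traveler's share is 20% × £10989 = £2197.80. OOP would hit £7831.80 > £6400, so the cap limits the traveler to £6400 − £5634 = £766. Plan pays £10989 − £766 = £10223.
Insurer total: £2853.60 + £699.20 + £7933.60 + £1749.60 + £10223 = £23459.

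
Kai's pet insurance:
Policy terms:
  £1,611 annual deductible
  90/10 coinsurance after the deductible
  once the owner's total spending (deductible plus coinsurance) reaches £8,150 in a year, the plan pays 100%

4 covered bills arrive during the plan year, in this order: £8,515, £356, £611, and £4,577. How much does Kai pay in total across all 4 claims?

Claim 1 (£8,515): £1,611 finishes the deductible; £6,904 goes to coinsurance; 10% of £6,904 = £690.40. Owner pays £2,301.40; OOP now £2,301.40.
Claim 2 (£356): 10% coinsurance on £356 = £35.60. Owner owes £35.60 (running OOP £2,337).
Claim 3 (£611): deductible already satisfied, so owner's share is 10% × £611 = £61.10. Cost to owner: £61.10. OOP to date £2,398.10.
Claim 4 (£4,577): deductible met; 10% of £4,577 = £457.70. Owner owes £457.70 (running OOP £2,855.80).
Summing the owner's payments: £2,301.40 + £35.60 + £61.10 + £457.70 = £2,855.80.

£2,855.80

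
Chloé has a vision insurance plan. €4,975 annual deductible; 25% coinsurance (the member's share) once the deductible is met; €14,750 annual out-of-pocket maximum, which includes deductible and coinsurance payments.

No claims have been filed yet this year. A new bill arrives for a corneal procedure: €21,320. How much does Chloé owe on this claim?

Nothing has been paid toward the €4,975 deductible, so the first €4,975 of this charge is applied there.
After the €4,975 deductible portion, €21,320 − €4,975 = €16,345 is subject to coinsurance.
Coinsurance: €16,345 × 25% = €4,086.25.
So the member owes €4,975 + €4,086.25 = €9,061.25 before any cap.
Total out-of-pocket so far would be €0 + €9,061.25 = €9,061.25, below the €14,750 cap — no reduction.

€9,061.25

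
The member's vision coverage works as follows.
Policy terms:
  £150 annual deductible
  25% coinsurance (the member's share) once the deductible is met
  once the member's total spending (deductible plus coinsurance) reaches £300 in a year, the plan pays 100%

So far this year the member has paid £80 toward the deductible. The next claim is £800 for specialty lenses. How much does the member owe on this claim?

£220

Remaining deductible: £150 − £80 = £70.
The remaining £730 (= £800 − £70) moves to coinsurance.
Member's 25% share of £730 is £182.50.
Member responsibility before any cap: £70 + £182.50 = £252.50.
Adding £252.50 to the £80 already spent would give £332.50, which exceeds the £300 cap; the member pays just £300 − £80 = £220.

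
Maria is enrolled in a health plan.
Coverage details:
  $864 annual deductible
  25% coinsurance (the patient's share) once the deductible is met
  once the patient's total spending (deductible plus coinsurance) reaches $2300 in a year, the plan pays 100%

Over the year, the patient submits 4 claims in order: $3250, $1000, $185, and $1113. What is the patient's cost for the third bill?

$46.25

Bill 1, $3250: $864 finishes the deductible; $2386 goes to coinsurance; patient's 25% is $596.50. Patient owes $1460.50 (running OOP $1460.50).
Bill 2, $1000: deductible met; 25% of $1000 = $250. Patient pays $250; OOP now $1710.50.
Bill 3, $185: deductible met; 25% of $185 = $46.25. Cost to patient: $46.25. OOP to date $1756.75.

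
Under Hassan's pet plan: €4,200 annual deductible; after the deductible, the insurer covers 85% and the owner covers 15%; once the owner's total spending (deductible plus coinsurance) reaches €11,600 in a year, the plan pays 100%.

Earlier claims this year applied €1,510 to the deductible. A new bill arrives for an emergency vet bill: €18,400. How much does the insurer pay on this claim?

€1,510 of the €4,200 deductible is already met, leaving €2,690.
The remaining €15,710 (= €18,400 − €2,690) moves to coinsurance.
15% of €15,710 = €2,356.50 falls to the owner.
That puts the owner's cost at €2,690 + €2,356.50 = €5,046.50 before any cap.
Year-to-date out-of-pocket becomes €1,510 + €5,046.50 = €6,556.50, still under the €11,600 maximum, so no cap applies.
Insurer pays the balance: €18,400 − €5,046.50 = €13,353.50.

€13,353.50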